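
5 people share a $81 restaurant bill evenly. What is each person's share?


Total bill: $81
Number of people: 5
Each pays: $81 / 5 = $16.20

$16.20


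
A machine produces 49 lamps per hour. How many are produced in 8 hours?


Production rate: 49 lamps per hour
Time: 8 hours
Total: 49 x 8 = 392 lamps

392 lamps


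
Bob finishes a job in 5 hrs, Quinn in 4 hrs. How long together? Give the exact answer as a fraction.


Bob's rate: 1/5 of the job per hour
Quinn's rate: 1/4 of the job per hour
Combined rate: 1/5 + 1/4 = 9/20 per hour
Time = 1 / (9/20) = 20/9 hours (≈ 2.22 hours)

20/9 hours


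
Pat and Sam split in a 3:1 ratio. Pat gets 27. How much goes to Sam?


Find the multiplier:
27 / 3 = 9
Apply to Sam's share:
1 x 9 = 9

9


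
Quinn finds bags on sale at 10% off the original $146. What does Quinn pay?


Calculate the discount amount:
10% of $146 = $14.60
Subtract from original:
$146 - $14.60 = $131.40

$131.40


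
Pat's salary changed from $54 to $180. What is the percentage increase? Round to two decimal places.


Find the absolute change:
|180 - 54| = 126
Divide by original and multiply by 100:
126 / 54 x 100 = 233.3333...% ≈ 233.33%

233.33%


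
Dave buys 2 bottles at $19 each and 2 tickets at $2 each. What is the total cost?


Cost of bottles:
2 x $19 = $38
Cost of tickets:
2 x $2 = $4
Add both:
$38 + $4 = $42

$42


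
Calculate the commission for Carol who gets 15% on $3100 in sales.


Convert rate to decimal:
15% = 0.15
Multiply by sales:
$3100 x 0.15 = $465

$465


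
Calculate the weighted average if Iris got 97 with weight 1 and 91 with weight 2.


Weighted sum:
1 x 97 + 2 x 91 = 279
Total weight:
1 + 2 = 3
Weighted average:
279 / 3 = 93

93


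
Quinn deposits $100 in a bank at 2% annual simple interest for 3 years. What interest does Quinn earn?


Use the formula I = P x R x T / 100
P x R x T = 100 x 2 x 3 = 600
I = 600 / 100 = $6

$6


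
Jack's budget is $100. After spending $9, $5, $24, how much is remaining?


Add up expenses:
$9 + $5 + $24 = $38
Subtract from budget:
$100 - $38 = $62

$62


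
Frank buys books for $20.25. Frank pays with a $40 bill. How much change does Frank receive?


Start with the amount paid:
$40
Subtract the price:
$40 - $20.25 = $19.75

$19.75


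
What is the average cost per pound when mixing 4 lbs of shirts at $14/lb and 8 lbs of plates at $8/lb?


Cost of shirts:
4 x $14 = $56
Cost of plates:
8 x $8 = $64
Total cost: $56 + $64 = $120
Total weight: 12 lbs
Average: $120 / 12 = $10/lb

$10/lb


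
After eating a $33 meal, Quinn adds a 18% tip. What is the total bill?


Calculate the tip:
18% of $33 = $5.94
Add tip to meal cost:
$33 + $5.94 = $38.94

$38.94


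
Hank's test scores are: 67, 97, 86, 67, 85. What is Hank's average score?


Add the scores:
67 + 97 + 86 + 67 + 85 = 402
Divide by the number of tests:
402 / 5 = 80.4

80.4


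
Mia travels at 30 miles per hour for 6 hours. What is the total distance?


Use the formula: distance = speed x time
Speed = 30 mph, Time = 6 hours
30 x 6 = 180 miles

180 miles


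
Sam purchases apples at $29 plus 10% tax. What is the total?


Calculate the tax:
10% of $29 = $2.90
Add tax to price:
$29 + $2.90 = $31.90

$31.90


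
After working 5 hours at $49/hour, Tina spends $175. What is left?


Calculate earnings:
5 x $49 = $245
Subtract spending:
$245 - $175 = $70

$70


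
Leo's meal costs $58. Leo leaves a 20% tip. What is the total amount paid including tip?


Calculate the tip:
20% of $58 = $11.60
Add tip to meal cost:
$58 + $11.60 = $69.60

$69.60


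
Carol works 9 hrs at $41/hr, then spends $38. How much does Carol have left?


Calculate earnings:
9 x $41 = $369
Subtract spending:
$369 - $38 = $331

$331


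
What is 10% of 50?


Convert percentage to decimal:
10% = 0.1
Multiply:
50 x 0.1 = 5

5


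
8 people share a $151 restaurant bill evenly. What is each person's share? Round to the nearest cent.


Total bill: $151
Number of people: 8
Each pays: $151 / 8 = $18.875 ≈ $18.88

$18.88


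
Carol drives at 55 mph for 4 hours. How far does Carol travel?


Use the formula: distance = speed x time
Speed = 55 mph, Time = 4 hours
55 x 4 = 220 miles

220 miles


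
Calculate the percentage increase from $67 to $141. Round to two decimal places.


Find the absolute change:
|141 - 67| = 74
Divide by original and multiply by 100:
74 / 67 x 100 = 110.4477...% ≈ 110.45%

110.45%


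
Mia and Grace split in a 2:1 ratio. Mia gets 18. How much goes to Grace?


Find the multiplier:
18 / 2 = 9
Apply to Grace's share:
1 x 9 = 9

9


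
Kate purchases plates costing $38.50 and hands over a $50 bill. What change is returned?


Start with the amount paid:
$50
Subtract the price:
$50 - $38.50 = $11.50

$11.50


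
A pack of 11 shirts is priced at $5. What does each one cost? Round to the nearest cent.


Total cost: $5
Number of items: 11
Unit price: $5 / 11 = $0.4545... ≈ $0.45

$0.45


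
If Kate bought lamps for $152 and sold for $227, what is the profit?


Selling price = $227
Cost price = $152
Profit = selling price - cost price:
Profit = $227 - $152 = $75

$75


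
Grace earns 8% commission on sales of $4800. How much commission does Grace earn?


Convert rate to decimal:
8% = 0.08
Multiply by sales:
$4800 x 0.08 = $384

$384


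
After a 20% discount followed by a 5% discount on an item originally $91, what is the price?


First discount:
20% of $91 = $18.20
Price after first discount:
$91 - $18.20 = $72.80
Second discount:
5% of $72.80 = $3.64
Final price:
$72.80 - $3.64 = $69.16

$69.16


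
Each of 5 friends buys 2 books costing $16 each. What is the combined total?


Cost per person:
2 x $16 = $32
Group total:
5 x $32 = $160

$160


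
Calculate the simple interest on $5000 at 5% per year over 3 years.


Use the formula I = P x R x T / 100
P x R x T = 5000 x 5 x 3 = 75000
I = 75000 / 100 = $750

$750


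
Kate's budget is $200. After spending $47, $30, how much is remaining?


Add up expenses:
$47 + $30 = $77
Subtract from budget:
$200 - $77 = $123

$123


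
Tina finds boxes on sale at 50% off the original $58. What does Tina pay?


Calculate the discount amount:
50% of $58 = $29
Subtract from original:
$58 - $29 = $29

$29


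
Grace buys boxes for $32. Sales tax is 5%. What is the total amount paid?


Calculate the tax:
5% of $32 = $1.60
Add tax to price:
$32 + $1.60 = $33.60

$33.60


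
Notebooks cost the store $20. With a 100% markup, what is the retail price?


Calculate the markup amount:
100% of $20 = $20
Add to cost:
$20 + $20 = $40

$40


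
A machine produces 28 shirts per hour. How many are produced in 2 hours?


Production rate: 28 shirts per hour
Time: 2 hours
Total: 28 x 2 = 56 shirts

56 shirts


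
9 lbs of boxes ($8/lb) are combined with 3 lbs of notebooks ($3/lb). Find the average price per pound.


Cost of boxes:
9 x $8 = $72
Cost of notebooks:
3 x $3 = $9
Total cost: $72 + $9 = $81
Total weight: 12 lbs
Average: $81 / 12 = $6.75/lb

$6.75/lb


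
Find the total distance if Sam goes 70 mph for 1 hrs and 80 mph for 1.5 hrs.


Leg 1 distance:
70 x 1 = 70 miles
Leg 2 distance:
80 x 1.5 = 120 miles
Total distance:
70 + 120 = 190 miles

190 miles


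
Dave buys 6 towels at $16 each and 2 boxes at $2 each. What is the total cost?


Cost of towels:
6 x $16 = $96
Cost of boxes:
2 x $2 = $4
Add both:
$96 + $4 = $100

$100


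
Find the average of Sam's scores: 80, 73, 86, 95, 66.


Add the scores:
80 + 73 + 86 + 95 + 66 = 400
Divide by the number of tests:
400 / 5 = 80

80


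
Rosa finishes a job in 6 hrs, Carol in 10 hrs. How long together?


Rosa's rate: 1/6 of the job per hour
Carol's rate: 1/10 of the job per hour
Combined rate: 1/6 + 1/10 = 4/15 per hour
Time = 1 / (4/15) = 15/4 = 3.75 hours

3.75 hours


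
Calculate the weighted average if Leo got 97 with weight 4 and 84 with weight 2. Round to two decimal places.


Weighted sum:
4 x 97 + 2 x 84 = 556
Total weight:
4 + 2 = 6
Weighted average:
556 / 6 = 92.6666... ≈ 92.67

92.67


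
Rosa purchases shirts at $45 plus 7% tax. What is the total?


Calculate the tax:
7% of $45 = $3.15
Add tax to price:
$45 + $3.15 = $48.15

$48.15


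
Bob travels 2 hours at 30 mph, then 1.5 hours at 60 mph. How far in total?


Leg 1 distance:
30 x 2 = 60 miles
Leg 2 distance:
60 x 1.5 = 90 miles
Total distance:
60 + 90 = 150 miles

150 miles


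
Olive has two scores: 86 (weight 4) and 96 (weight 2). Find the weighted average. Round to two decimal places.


Weighted sum:
4 x 86 + 2 x 96 = 536
Total weight:
4 + 2 = 6
Weighted average:
536 / 6 = 89.3333... ≈ 89.33

89.33


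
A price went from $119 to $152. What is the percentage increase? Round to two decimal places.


Find the absolute change:
|152 - 119| = 33
Divide by original and multiply by 100:
33 / 119 x 100 = 27.7310...% ≈ 27.73%

27.73%


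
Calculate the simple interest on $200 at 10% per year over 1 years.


Use the formula I = P x R x T / 100
P x R x T = 200 x 10 x 1 = 2000
I = 2000 / 100 = $20

$20


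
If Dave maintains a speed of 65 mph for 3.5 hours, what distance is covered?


Use the formula: distance = speed x time
Speed = 65 mph, Time = 3.5 hours
65 x 3.5 = 227.5 miles

227.5 miles


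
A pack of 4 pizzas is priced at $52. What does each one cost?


Total cost: $52
Number of items: 4
Unit price: $52 / 4 = $13

$13


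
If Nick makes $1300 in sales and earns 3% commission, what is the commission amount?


Convert rate to decimal:
3% = 0.03
Multiply by sales:
$1300 x 0.03 = $39

$39


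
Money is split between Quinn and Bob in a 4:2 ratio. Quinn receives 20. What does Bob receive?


Find the multiplier:
20 / 4 = 5
Apply to Bob's share:
2 x 5 = 10

10


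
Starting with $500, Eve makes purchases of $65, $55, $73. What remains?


Add up expenses:
$65 + $55 + $73 = $193
Subtract from budget:
$500 - $193 = $307

$307


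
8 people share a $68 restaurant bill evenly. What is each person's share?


Total bill: $68
Number of people: 8
Each pays: $68 / 8 = $8.50

$8.50


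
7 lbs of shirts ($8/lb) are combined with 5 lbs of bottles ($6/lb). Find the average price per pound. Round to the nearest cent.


Cost of shirts:
7 x $8 = $56
Cost of bottles:
5 x $6 = $30
Total cost: $56 + $30 = $86
Total weight: 12 lbs
Average: $86 / 12 = $7.1666... ≈ $7.17/lb

$7.17/lb


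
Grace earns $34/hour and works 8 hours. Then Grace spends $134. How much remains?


Calculate earnings:
8 x $34 = $272
Subtract spending:
$272 - $134 = $138

$138


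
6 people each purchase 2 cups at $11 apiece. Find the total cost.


Cost per person:
2 x $11 = $22
Group total:
6 x $22 = $132

$132


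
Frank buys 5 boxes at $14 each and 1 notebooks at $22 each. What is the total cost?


Cost of boxes:
5 x $14 = $70
Cost of notebooks:
1 x $22 = $22
Add both:
$70 + $22 = $92

$92


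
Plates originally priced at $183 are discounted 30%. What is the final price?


Calculate the discount amount:
30% of $183 = $54.90
Subtract from original:
$183 - $54.90 = $128.10

$128.10


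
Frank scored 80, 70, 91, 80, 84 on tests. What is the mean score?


Add the scores:
80 + 70 + 91 + 80 + 84 = 405
Divide by the number of tests:
405 / 5 = 81

81


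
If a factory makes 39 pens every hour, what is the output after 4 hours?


Production rate: 39 pens per hour
Time: 4 hours
Total: 39 x 4 = 156 pens

156 pens


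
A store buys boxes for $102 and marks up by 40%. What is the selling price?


Calculate the markup amount:
40% of $102 = $40.80
Add to cost:
$102 + $40.80 = $142.80

$142.80


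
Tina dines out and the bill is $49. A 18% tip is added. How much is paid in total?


Calculate the tip:
18% of $49 = $8.82
Add tip to meal cost:
$49 + $8.82 = $57.82

$57.82


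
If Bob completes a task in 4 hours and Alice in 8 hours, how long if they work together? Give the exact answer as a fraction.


Bob's rate: 1/4 of the job per hour
Alice's rate: 1/8 of the job per hour
Combined rate: 1/4 + 1/8 = 3/8 per hour
Time = 1 / (3/8) = 8/3 hours (≈ 2.67 hours)

8/3 hours


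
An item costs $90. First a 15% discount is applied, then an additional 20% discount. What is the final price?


First discount:
15% of $90 = $13.50
Price after first discount:
$90 - $13.50 = $76.50
Second discount:
20% of $76.50 = $15.30
Final price:
$76.50 - $15.30 = $61.20

$61.20


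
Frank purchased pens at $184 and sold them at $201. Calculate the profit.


Selling price = $201
Cost price = $184
Profit = selling price - cost price:
Profit = $201 - $184 = $17

$17


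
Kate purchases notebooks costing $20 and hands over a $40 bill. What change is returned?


Start with the amount paid:
$40
Subtract the price:
$40 - $20 = $20

$20


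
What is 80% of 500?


Convert percentage to decimal:
80% = 0.8
Multiply:
500 x 0.8 = 400

400


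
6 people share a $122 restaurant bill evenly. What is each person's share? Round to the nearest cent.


Total bill: $122
Number of people: 6
Each pays: $122 / 6 = $20.3333... ≈ $20.33

$20.33


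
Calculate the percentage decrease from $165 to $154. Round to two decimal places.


Find the absolute change:
|154 - 165| = 11
Divide by original and multiply by 100:
11 / 165 x 100 = 6.6666...% ≈ 6.67%

6.67%


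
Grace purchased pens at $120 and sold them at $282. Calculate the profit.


Selling price = $282
Cost price = $120
Profit = selling price - cost price:
Profit = $282 - $120 = $162

$162


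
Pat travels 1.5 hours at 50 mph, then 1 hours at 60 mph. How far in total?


Leg 1 distance:
50 x 1.5 = 75 miles
Leg 2 distance:
60 x 1 = 60 miles
Total distance:
75 + 60 = 135 miles

135 miles


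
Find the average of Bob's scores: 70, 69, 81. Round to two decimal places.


Add the scores:
70 + 69 + 81 = 220
Divide by the number of tests:
220 / 3 = 73.3333... ≈ 73.33

73.33


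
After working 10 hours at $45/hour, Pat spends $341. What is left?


Calculate earnings:
10 x $45 = $450
Subtract spending:
$450 - $341 = $109

$109


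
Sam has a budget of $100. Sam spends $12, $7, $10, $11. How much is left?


Add up expenses:
$12 + $7 + $10 + $11 = $40
Subtract from budget:
$100 - $40 = $60

$60


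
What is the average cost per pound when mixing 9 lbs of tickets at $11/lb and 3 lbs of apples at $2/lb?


Cost of tickets:
9 x $11 = $99
Cost of apples:
3 x $2 = $6
Total cost: $99 + $6 = $105
Total weight: 12 lbs
Average: $105 / 12 = $8.75/lb

$8.75/lb


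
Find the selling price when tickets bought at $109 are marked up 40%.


Calculate the markup amount:
40% of $109 = $43.60
Add to cost:
$109 + $43.60 = $152.60

$152.60


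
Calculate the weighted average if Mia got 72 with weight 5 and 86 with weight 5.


Weighted sum:
5 x 72 + 5 x 86 = 790
Total weight:
5 + 5 = 10
Weighted average:
790 / 10 = 79

79


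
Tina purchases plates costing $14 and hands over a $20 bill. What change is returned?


Start with the amount paid:
$20
Subtract the price:
$20 - $14 = $6

$6


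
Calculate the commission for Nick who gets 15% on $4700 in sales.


Convert rate to decimal:
15% = 0.15
Multiply by sales:
$4700 x 0.15 = $705

$705


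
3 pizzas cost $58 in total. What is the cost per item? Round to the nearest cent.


Total cost: $58
Number of items: 3
Unit price: $58 / 3 = $19.3333... ≈ $19.33

$19.33


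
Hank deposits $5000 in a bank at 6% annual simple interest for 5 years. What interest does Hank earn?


Use the formula I = P x R x T / 100
P x R x T = 5000 x 6 x 5 = 150000
I = 150000 / 100 = $1500

$1500


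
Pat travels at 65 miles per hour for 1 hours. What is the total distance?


Use the formula: distance = speed x time
Speed = 65 mph, Time = 1 hours
65 x 1 = 65 miles

65 miles


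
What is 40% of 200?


Convert percentage to decimal:
40% = 0.4
Multiply:
200 x 0.4 = 80

80


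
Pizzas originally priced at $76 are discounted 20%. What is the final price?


Calculate the discount amount:
20% of $76 = $15.20
Subtract from original:
$76 - $15.20 = $60.80

$60.80


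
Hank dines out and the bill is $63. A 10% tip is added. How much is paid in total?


Calculate the tip:
10% of $63 = $6.30
Add tip to meal cost:
$63 + $6.30 = $69.30

$69.30


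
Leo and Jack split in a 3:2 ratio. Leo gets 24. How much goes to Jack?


Find the multiplier:
24 / 3 = 8
Apply to Jack's share:
2 x 8 = 16

16


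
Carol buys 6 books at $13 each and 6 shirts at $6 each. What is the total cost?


Cost of books:
6 x $13 = $78
Cost of shirts:
6 x $6 = $36
Add both:
$78 + $36 = $114

$114


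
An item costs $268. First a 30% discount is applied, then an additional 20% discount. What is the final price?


First discount:
30% of $268 = $80.40
Price after first discount:
$268 - $80.40 = $187.60
Second discount:
20% of $187.60 = $37.52
Final price:
$187.60 - $37.52 = $150.08

$150.08


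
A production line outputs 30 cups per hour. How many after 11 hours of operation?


Production rate: 30 cups per hour
Time: 11 hours
Total: 30 x 11 = 330 cups

330 cups


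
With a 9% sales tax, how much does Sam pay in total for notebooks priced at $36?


Calculate the tax:
9% of $36 = $3.24
Add tax to price:
$36 + $3.24 = $39.24

$39.24


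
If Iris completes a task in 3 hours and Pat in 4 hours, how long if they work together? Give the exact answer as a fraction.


Iris's rate: 1/3 of the job per hour
Pat's rate: 1/4 of the job per hour
Combined rate: 1/3 + 1/4 = 7/12 per hour
Time = 1 / (7/12) = 12/7 hours (≈ 1.71 hours)

12/7 hours


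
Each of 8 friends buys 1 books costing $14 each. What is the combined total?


Cost per person:
1 x $14 = $14
Group total:
8 x $14 = $112

$112


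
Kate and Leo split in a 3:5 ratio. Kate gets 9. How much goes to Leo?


Find the multiplier:
9 / 3 = 3
Apply to Leo's share:
5 x 3 = 15

15


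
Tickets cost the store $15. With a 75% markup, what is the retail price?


Calculate the markup amount:
75% of $15 = $11.25
Add to cost:
$15 + $11.25 = $26.25

$26.25


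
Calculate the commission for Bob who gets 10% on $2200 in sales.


Convert rate to decimal:
10% = 0.1
Multiply by sales:
$2200 x 0.1 = $220

$220


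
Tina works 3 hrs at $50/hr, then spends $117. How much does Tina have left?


Calculate earnings:
3 x $50 = $150
Subtract spending:
$150 - $117 = $33

$33


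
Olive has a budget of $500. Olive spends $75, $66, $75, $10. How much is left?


Add up expenses:
$75 + $66 + $75 + $10 = $226
Subtract from budget:
$500 - $226 = $274

$274


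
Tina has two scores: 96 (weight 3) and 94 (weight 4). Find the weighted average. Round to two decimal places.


Weighted sum:
3 x 96 + 4 x 94 = 664
Total weight:
3 + 4 = 7
Weighted average:
664 / 7 = 94.8571... ≈ 94.86

94.86


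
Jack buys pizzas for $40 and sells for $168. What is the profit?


Selling price = $168
Cost price = $40
Profit = selling price - cost price:
Profit = $168 - $40 = $128

$128


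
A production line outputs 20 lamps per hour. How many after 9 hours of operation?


Production rate: 20 lamps per hour
Time: 9 hours
Total: 20 x 9 = 180 lamps

180 lamps


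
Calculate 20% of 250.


Convert percentage to decimal:
20% = 0.2
Multiply:
250 x 0.2 = 50

50


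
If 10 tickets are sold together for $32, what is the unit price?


Total cost: $32
Number of items: 10
Unit price: $32 / 10 = $3.20

$3.20


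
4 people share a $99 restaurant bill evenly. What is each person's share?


Total bill: $99
Number of people: 4
Each pays: $99 / 4 = $24.75

$24.75


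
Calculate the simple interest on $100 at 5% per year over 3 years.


Use the formula I = P x R x T / 100
P x R x T = 100 x 5 x 3 = 1500
I = 1500 / 100 = $15

$15


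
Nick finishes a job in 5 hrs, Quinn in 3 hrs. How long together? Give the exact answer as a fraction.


Nick's rate: 1/5 of the job per hour
Quinn's rate: 1/3 of the job per hour
Combined rate: 1/5 + 1/3 = 8/15 per hour
Time = 1 / (8/15) = 15/8 hours (≈ 1.88 hours)

15/8 hours


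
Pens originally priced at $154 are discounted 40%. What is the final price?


Calculate the discount amount:
40% of $154 = $61.60
Subtract from original:
$154 - $61.60 = $92.40

$92.40


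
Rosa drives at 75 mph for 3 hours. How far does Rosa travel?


Use the formula: distance = speed x time
Speed = 75 mph, Time = 3 hours
75 x 3 = 225 miles

225 miles


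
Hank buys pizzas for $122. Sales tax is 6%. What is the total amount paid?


Calculate the tax:
6% of $122 = $7.32
Add tax to price:
$122 + $7.32 = $129.32

$129.32


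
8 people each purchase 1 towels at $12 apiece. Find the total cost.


Cost per person:
1 x $12 = $12
Group total:
8 x $12 = $96

$96


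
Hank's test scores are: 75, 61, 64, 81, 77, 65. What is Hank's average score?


Add the scores:
75 + 61 + 64 + 81 + 77 + 65 = 423
Divide by the number of tests:
423 / 6 = 70.5

70.5


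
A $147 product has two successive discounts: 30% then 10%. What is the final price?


First discount:
30% of $147 = $44.10
Price after first discount:
$147 - $44.10 = $102.90
Second discount:
10% of $102.90 = $10.29
Final price:
$102.90 - $10.29 = $92.61

$92.61


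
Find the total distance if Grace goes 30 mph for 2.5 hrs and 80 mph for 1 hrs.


Leg 1 distance:
30 x 2.5 = 75 miles
Leg 2 distance:
80 x 1 = 80 miles
Total distance:
75 + 80 = 155 miles

155 miles


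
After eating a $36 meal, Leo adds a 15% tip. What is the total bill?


Calculate the tip:
15% of $36 = $5.40
Add tip to meal cost:
$36 + $5.40 = $41.40

$41.40


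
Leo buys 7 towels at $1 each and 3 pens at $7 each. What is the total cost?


Cost of towels:
7 x $1 = $7
Cost of pens:
3 x $7 = $21
Add both:
$7 + $21 = $28

$28


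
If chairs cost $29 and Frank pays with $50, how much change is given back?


Start with the amount paid:
$50
Subtract the price:
$50 - $29 = $21

$21


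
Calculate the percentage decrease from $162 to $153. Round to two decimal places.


Find the absolute change:
|153 - 162| = 9
Divide by original and multiply by 100:
9 / 162 x 100 = 5.5555...% ≈ 5.56%

5.56%


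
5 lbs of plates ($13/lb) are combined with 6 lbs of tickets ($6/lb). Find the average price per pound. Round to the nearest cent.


Cost of plates:
5 x $13 = $65
Cost of tickets:
6 x $6 = $36
Total cost: $65 + $36 = $101
Total weight: 11 lbs
Average: $101 / 11 = $9.1818... ≈ $9.18/lb

$9.18/lb


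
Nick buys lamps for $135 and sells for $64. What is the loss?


Selling price = $64
Cost price = $135
Loss = cost price - selling price:
Loss = $135 - $64 = $71

$71


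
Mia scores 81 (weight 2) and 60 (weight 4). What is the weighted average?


Weighted sum:
2 x 81 + 4 x 60 = 402
Total weight:
2 + 4 = 6
Weighted average:
402 / 6 = 67

67


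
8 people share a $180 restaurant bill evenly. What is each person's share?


Total bill: $180
Number of people: 8
Each pays: $180 / 8 = $22.50

$22.50


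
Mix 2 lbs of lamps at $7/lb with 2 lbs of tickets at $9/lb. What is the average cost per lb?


Cost of lamps:
2 x $7 = $14
Cost of tickets:
2 x $9 = $18
Total cost: $14 + $18 = $32
Total weight: 4 lbs
Average: $32 / 4 = $8/lb

$8/lb


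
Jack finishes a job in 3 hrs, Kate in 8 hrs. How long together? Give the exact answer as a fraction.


Jack's rate: 1/3 of the job per hour
Kate's rate: 1/8 of the job per hour
Combined rate: 1/3 + 1/8 = 11/24 per hour
Time = 1 / (11/24) = 24/11 hours (≈ 2.18 hours)

24/11 hours


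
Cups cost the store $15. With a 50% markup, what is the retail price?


Calculate the markup amount:
50% of $15 = $7.50
Add to cost:
$15 + $7.50 = $22.50

$22.50


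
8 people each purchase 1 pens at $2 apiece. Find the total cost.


Cost per person:
1 x $2 = $2
Group total:
8 x $2 = $16

$16


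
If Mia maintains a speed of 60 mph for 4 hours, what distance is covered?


Use the formula: distance = speed x time
Speed = 60 mph, Time = 4 hours
60 x 4 = 240 miles

240 miles


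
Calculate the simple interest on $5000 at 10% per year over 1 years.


Use the formula I = P x R x T / 100
P x R x T = 5000 x 10 x 1 = 50000
I = 50000 / 100 = $500

$500


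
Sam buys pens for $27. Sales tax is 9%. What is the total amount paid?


Calculate the tax:
9% of $27 = $2.43
Add tax to price:
$27 + $2.43 = $29.43

$29.43


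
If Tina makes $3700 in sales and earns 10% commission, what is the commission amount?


Convert rate to decimal:
10% = 0.1
Multiply by sales:
$3700 x 0.1 = $370

$370


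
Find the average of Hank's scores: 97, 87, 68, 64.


Add the scores:
97 + 87 + 68 + 64 = 316
Divide by the number of tests:
316 / 4 = 79

79


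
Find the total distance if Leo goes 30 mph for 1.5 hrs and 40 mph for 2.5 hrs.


Leg 1 distance:
30 x 1.5 = 45 miles
Leg 2 distance:
40 x 2.5 = 100 miles
Total distance:
45 + 100 = 145 miles

145 miles


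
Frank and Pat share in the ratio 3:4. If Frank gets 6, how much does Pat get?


Find the multiplier:
6 / 3 = 2
Apply to Pat's share:
4 x 2 = 8

8


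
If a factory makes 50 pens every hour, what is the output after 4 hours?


Production rate: 50 pens per hour
Time: 4 hours
Total: 50 x 4 = 200 pens

200 pens


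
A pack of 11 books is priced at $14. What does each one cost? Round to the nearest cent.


Total cost: $14
Number of items: 11
Unit price: $14 / 11 = $1.2727... ≈ $1.27

$1.27


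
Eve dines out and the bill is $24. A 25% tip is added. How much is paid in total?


Calculate the tip:
25% of $24 = $6
Add tip to meal cost:
$24 + $6 = $30

$30


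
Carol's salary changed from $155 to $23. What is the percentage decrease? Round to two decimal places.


Find the absolute change:
|23 - 155| = 132
Divide by original and multiply by 100:
132 / 155 x 100 = 85.1612...% ≈ 85.16%

85.16%


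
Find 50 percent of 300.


Convert percentage to decimal:
50% = 0.5
Multiply:
300 x 0.5 = 150

150


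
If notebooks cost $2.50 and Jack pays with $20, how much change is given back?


Start with the amount paid:
$20
Subtract the price:
$20 - $2.50 = $17.50

$17.50


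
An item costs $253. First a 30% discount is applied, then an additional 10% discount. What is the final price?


First discount:
30% of $253 = $75.90
Price after first discount:
$253 - $75.90 = $177.10
Second discount:
10% of $177.10 = $17.71
Final price:
$177.10 - $17.71 = $159.39

$159.39


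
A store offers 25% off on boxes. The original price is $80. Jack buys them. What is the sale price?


Calculate the discount amount:
25% of $80 = $20
Subtract from original:
$80 - $20 = $60

$60


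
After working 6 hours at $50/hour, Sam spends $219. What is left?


Calculate earnings:
6 x $50 = $300
Subtract spending:
$300 - $219 = $81

$81


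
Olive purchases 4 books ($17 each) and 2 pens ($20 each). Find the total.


Cost of books:
4 x $17 = $68
Cost of pens:
2 x $20 = $40
Add both:
$68 + $40 = $108

$108


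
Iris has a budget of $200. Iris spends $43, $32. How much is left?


Add up expenses:
$43 + $32 = $75
Subtract from budget:
$200 - $75 = $125

$125


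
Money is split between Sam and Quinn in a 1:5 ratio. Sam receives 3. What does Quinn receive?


Find the multiplier:
3 / 1 = 3
Apply to Quinn's share:
5 x 3 = 15

15


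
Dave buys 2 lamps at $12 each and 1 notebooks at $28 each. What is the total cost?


Cost of lamps:
2 x $12 = $24
Cost of notebooks:
1 x $28 = $28
Add both:
$24 + $28 = $52

$52


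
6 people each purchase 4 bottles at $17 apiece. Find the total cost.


Cost per person:
4 x $17 = $68
Group total:
6 x $68 = $408

$408


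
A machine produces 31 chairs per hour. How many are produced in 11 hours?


Production rate: 31 chairs per hour
Time: 11 hours
Total: 31 x 11 = 341 chairs

341 chairs


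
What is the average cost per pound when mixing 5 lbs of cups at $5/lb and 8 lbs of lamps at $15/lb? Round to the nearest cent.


Cost of cups:
5 x $5 = $25
Cost of lamps:
8 x $15 = $120
Total cost: $25 + $120 = $145
Total weight: 13 lbs
Average: $145 / 13 = $11.1538... ≈ $11.15/lb

$11.15/lb


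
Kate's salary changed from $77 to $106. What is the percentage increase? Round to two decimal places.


Find the absolute change:
|106 - 77| = 29
Divide by original and multiply by 100:
29 / 77 x 100 = 37.6623...% ≈ 37.66%

37.66%


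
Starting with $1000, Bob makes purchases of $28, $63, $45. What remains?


Add up expenses:
$28 + $63 + $45 = $136
Subtract from budget:
$1000 - $136 = $864

$864


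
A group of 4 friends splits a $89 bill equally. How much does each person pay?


Total bill: $89
Number of people: 4
Each pays: $89 / 4 = $22.25

$22.25


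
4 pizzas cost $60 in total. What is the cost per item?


Total cost: $60
Number of items: 4
Unit price: $60 / 4 = $15

$15


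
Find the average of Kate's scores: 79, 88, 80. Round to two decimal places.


Add the scores:
79 + 88 + 80 = 247
Divide by the number of tests:
247 / 3 = 82.3333... ≈ 82.33

82.33


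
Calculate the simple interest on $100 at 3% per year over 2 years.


Use the formula I = P x R x T / 100
P x R x T = 100 x 3 x 2 = 600
I = 600 / 100 = $6

$6


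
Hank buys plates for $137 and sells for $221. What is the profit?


Selling price = $221
Cost price = $137
Profit = selling price - cost price:
Profit = $221 - $137 = $84

$84


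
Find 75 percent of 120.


Convert percentage to decimal:
75% = 0.75
Multiply:
120 x 0.75 = 90

90


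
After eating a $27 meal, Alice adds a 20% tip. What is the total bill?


Calculate the tip:
20% of $27 = $5.40
Add tip to meal cost:
$27 + $5.40 = $32.40

$32.40


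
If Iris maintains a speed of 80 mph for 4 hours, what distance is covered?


Use the formula: distance = speed x time
Speed = 80 mph, Time = 4 hours
80 x 4 = 320 miles

320 miles


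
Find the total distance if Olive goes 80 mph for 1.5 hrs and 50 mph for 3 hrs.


Leg 1 distance:
80 x 1.5 = 120 miles
Leg 2 distance:
50 x 3 = 150 miles
Total distance:
120 + 150 = 270 miles

270 miles


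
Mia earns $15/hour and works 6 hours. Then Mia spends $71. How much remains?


Calculate earnings:
6 x $15 = $90
Subtract spending:
$90 - $71 = $19

$19


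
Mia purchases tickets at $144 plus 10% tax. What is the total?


Calculate the tax:
10% of $144 = $14.40
Add tax to price:
$144 + $14.40 = $158.40

$158.40


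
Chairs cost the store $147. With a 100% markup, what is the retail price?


Calculate the markup amount:
100% of $147 = $147
Add to cost:
$147 + $147 = $294

$294


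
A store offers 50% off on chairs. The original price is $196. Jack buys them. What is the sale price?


Calculate the discount amount:
50% of $196 = $98
Subtract from original:
$196 - $98 = $98

$98


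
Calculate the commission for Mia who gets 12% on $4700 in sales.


Convert rate to decimal:
12% = 0.12
Multiply by sales:
$4700 x 0.12 = $564

$564


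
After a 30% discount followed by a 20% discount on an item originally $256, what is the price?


First discount:
30% of $256 = $76.80
Price after first discount:
$256 - $76.80 = $179.20
Second discount:
20% of $179.20 = $35.84
Final price:
$179.20 - $35.84 = $143.36

$143.36


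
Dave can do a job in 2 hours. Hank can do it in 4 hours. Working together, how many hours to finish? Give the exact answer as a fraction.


Dave's rate: 1/2 of the job per hour
Hank's rate: 1/4 of the job per hour
Combined rate: 1/2 + 1/4 = 3/4 per hour
Time = 1 / (3/4) = 4/3 hours (≈ 1.33 hours)

4/3 hours


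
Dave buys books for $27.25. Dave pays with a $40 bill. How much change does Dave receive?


Start with the amount paid:
$40
Subtract the price:
$40 - $27.25 = $12.75

$12.75


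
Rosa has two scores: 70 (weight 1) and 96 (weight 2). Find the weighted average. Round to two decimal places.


Weighted sum:
1 x 70 + 2 x 96 = 262
Total weight:
1 + 2 = 3
Weighted average:
262 / 3 = 87.3333... ≈ 87.33

87.33


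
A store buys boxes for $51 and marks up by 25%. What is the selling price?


Calculate the markup amount:
25% of $51 = $12.75
Add to cost:
$51 + $12.75 = $63.75

$63.75


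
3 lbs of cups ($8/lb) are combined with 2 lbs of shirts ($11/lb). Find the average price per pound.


Cost of cups:
3 x $8 = $24
Cost of shirts:
2 x $11 = $22
Total cost: $24 + $22 = $46
Total weight: 5 lbs
Average: $46 / 5 = $9.20/lb

$9.20/lb


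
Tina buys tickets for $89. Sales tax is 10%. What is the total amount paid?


Calculate the tax:
10% of $89 = $8.90
Add tax to price:
$89 + $8.90 = $97.90

$97.90


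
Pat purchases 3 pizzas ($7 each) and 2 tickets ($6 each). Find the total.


Cost of pizzas:
3 x $7 = $21
Cost of tickets:
2 x $6 = $12
Add both:
$21 + $12 = $33

$33


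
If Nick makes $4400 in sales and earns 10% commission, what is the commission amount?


Convert rate to decimal:
10% = 0.1
Multiply by sales:
$4400 x 0.1 = $440

$440


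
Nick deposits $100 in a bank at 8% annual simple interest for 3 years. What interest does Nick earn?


Use the formula I = P x R x T / 100
P x R x T = 100 x 8 x 3 = 2400
I = 2400 / 100 = $24

$24


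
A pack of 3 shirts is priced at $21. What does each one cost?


Total cost: $21
Number of items: 3
Unit price: $21 / 3 = $7

$7


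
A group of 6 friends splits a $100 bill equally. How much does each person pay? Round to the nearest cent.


Total bill: $100
Number of people: 6
Each pays: $100 / 6 = $16.6666... ≈ $16.67

$16.67


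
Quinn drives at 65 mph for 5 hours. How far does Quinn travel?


Use the formula: distance = speed x time
Speed = 65 mph, Time = 5 hours
65 x 5 = 325 miles

325 miles


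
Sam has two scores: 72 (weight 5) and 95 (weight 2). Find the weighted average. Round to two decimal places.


Weighted sum:
5 x 72 + 2 x 95 = 550
Total weight:
5 + 2 = 7
Weighted average:
550 / 7 = 78.5714... ≈ 78.57

78.57


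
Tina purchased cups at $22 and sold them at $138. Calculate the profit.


Selling price = $138
Cost price = $22
Profit = selling price - cost price:
Profit = $138 - $22 = $116

$116


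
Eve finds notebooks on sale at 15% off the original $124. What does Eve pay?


Calculate the discount amount:
15% of $124 = $18.60
Subtract from original:
$124 - $18.60 = $105.40

$105.40


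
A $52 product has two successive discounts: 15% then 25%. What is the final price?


First discount:
15% of $52 = $7.80
Price after first discount:
$52 - $7.80 = $44.20
Second discount:
25% of $44.20 = $11.05
Final price:
$44.20 - $11.05 = $33.15

$33.15


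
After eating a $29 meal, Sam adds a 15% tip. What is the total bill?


Calculate the tip:
15% of $29 = $4.35
Add tip to meal cost:
$29 + $4.35 = $33.35

$33.35


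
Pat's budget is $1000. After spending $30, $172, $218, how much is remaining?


Add up expenses:
$30 + $172 + $218 = $420
Subtract from budget:
$1000 - $420 = $580

$580


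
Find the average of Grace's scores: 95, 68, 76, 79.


Add the scores:
95 + 68 + 76 + 79 = 318
Divide by the number of tests:
318 / 4 = 79.5

79.5


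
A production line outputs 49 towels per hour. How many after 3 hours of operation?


Production rate: 49 towels per hour
Time: 3 hours
Total: 49 x 3 = 147 towels

147 towels


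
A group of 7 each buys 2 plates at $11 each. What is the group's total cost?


Cost per person:
2 x $11 = $22
Group total:
7 x $22 = $154

$154


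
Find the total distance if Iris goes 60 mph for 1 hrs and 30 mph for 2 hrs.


Leg 1 distance:
60 x 1 = 60 miles
Leg 2 distance:
30 x 2 = 60 miles
Total distance:
60 + 60 = 120 miles

120 miles


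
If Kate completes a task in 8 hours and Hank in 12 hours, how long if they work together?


Kate's rate: 1/8 of the job per hour
Hank's rate: 1/12 of the job per hour
Combined rate: 1/8 + 1/12 = 5/24 per hour
Time = 1 / (5/24) = 24/5 = 4.8 hours

4.8 hours


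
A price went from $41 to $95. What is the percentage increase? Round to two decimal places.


Find the absolute change:
|95 - 41| = 54
Divide by original and multiply by 100:
54 / 41 x 100 = 131.7073...% ≈ 131.71%

131.71%


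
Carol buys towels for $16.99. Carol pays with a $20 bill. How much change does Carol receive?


Start with the amount paid:
$20
Subtract the price:
$20 - $16.99 = $3.01

$3.01


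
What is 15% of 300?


Convert percentage to decimal:
15% = 0.15
Multiply:
300 x 0.15 = 45

45


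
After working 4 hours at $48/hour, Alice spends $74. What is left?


Calculate earnings:
4 x $48 = $192
Subtract spending:
$192 - $74 = $118

$118


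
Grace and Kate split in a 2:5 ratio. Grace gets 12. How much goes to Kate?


Find the multiplier:
12 / 2 = 6
Apply to Kate's share:
5 x 6 = 30

30


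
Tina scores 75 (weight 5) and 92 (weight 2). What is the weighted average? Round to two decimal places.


Weighted sum:
5 x 75 + 2 x 92 = 559
Total weight:
5 + 2 = 7
Weighted average:
559 / 7 = 79.8571... ≈ 79.86

79.86


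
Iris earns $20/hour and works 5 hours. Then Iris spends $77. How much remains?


Calculate earnings:
5 x $20 = $100
Subtract spending:
$100 - $77 = $23

$23


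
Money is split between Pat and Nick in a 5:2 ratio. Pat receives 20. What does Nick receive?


Find the multiplier:
20 / 5 = 4
Apply to Nick's share:
2 x 4 = 8

8


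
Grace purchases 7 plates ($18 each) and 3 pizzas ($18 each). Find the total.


Cost of plates:
7 x $18 = $126
Cost of pizzas:
3 x $18 = $54
Add both:
$126 + $54 = $180

$180


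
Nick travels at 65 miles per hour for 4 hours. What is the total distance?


Use the formula: distance = speed x time
Speed = 65 mph, Time = 4 hours
65 x 4 = 260 miles

260 miles


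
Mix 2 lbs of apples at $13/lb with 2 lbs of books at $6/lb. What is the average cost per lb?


Cost of apples:
2 x $13 = $26
Cost of books:
2 x $6 = $12
Total cost: $26 + $12 = $38
Total weight: 4 lbs
Average: $38 / 4 = $9.50/lb

$9.50/lb


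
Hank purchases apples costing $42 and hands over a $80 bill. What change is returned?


Start with the amount paid:
$80
Subtract the price:
$80 - $42 = $38

$38


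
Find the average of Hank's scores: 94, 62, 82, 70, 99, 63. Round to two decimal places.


Add the scores:
94 + 62 + 82 + 70 + 99 + 63 = 470
Divide by the number of tests:
470 / 6 = 78.3333... ≈ 78.33

78.33


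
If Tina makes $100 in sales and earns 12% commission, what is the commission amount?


Convert rate to decimal:
12% = 0.12
Multiply by sales:
$100 x 0.12 = $12

$12


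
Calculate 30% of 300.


Convert percentage to decimal:
30% = 0.3
Multiply:
300 x 0.3 = 90

90


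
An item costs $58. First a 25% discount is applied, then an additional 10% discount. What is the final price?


First discount:
25% of $58 = $14.50
Price after first discount:
$58 - $14.50 = $43.50
Second discount:
10% of $43.50 = $4.35
Final price:
$43.50 - $4.35 = $39.15

$39.15


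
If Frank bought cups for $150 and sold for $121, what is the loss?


Selling price = $121
Cost price = $150
Loss = cost price - selling price:
Loss = $150 - $121 = $29

$29


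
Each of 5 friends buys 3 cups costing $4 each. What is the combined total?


Cost per person:
3 x $4 = $12
Group total:
5 x $12 = $60

$60


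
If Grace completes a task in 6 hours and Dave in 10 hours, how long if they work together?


Grace's rate: 1/6 of the job per hour
Dave's rate: 1/10 of the job per hour
Combined rate: 1/6 + 1/10 = 4/15 per hour
Time = 1 / (4/15) = 15/4 = 3.75 hours

3.75 hours
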